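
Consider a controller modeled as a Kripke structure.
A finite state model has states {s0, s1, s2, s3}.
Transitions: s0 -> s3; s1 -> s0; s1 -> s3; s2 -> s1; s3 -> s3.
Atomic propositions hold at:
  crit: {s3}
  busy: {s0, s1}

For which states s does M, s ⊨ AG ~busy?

{s3}

Sat(~busy) = {s2, s3}
AG ~busy: greatest fixpoint, start Z0 = {s2, s3}, keep only states in Sat with every successor in Z. Z1 = {s3}; fixed.
Sat(AG ~busy) = {s3}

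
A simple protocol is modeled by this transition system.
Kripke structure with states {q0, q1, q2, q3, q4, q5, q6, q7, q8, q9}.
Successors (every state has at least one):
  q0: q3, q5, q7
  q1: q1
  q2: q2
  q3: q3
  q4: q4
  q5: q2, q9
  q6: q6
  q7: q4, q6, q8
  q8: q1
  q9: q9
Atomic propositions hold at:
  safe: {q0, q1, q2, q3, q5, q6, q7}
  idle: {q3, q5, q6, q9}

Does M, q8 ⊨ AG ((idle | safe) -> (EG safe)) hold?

Sat(idle | safe) = {q0, q1, q2, q3, q5, q6, q7, q9}
EG safe: greatest fixpoint, start Z0 = {q0, q1, q2, q3, q5, q6, q7}, keep only states in Sat with some successor in Z. Already a fixed point.
Sat(EG safe) = {q0, q1, q2, q3, q5, q6, q7}
Sat((idle | safe) -> (EG safe)) = {q0, q1, q2, q3, q4, q5, q6, q7, q8}
AG ((idle | safe) -> (EG safe)): greatest fixpoint, start Z0 = {q0, q1, q2, q3, q4, q5, q6, q7, q8}, keep only states in Sat with every successor in Z. Z1 = {q0, q1, q2, q3, q4, q6, q7, q8}; Z2 = {q1, q2, q3, q4, q6, q7, q8}; fixed.
Sat(AG ((idle | safe) -> (EG safe))) = {q1, q2, q3, q4, q6, q7, q8}
q8 ∈ Sat(AG ((idle | safe) -> (EG safe))) = {q1, q2, q3, q4, q6, q7, q8}, so the formula holds at q8.

Yes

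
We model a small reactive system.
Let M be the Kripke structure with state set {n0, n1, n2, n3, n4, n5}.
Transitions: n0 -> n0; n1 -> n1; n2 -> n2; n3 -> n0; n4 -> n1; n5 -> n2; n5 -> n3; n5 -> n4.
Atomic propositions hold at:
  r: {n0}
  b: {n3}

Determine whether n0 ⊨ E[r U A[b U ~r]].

No

Sat(~r) = {n1, n2, n3, n4, n5}
A[b U ~r]: least fixpoint, start Z0 = Sat(~r) = {n1, n2, n3, n4, n5}, add states in Sat(b) with every successor in Z. Already a fixed point.
Sat(A[b U ~r]) = {n1, n2, n3, n4, n5}
E[r U A[b U ~r]]: least fixpoint, start Z0 = Sat(A[b U ~r]) = {n1, n2, n3, n4, n5}, add states in Sat(r) with some successor in Z. Already a fixed point.
Sat(E[r U A[b U ~r]]) = {n1, n2, n3, n4, n5}
n0 ∉ Sat(E[r U A[b U ~r]]) = {n1, n2, n3, n4, n5}, so the formula does not hold at n0.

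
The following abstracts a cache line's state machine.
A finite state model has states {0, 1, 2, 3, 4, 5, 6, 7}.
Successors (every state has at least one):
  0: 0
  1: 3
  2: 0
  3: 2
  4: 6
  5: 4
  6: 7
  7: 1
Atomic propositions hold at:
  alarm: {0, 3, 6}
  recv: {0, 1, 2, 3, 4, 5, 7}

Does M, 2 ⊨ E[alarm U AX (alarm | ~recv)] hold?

Yes

Sat(~recv) = {6}
Sat(alarm | ~recv) = {0, 3, 6}
Sat(AX (alarm | ~recv)) = {s : every successor in {0, 3, 6}} = {0, 1, 2, 4}
E[alarm U AX (alarm | ~recv)]: least fixpoint, start Z0 = Sat(AX (alarm | ~recv)) = {0, 1, 2, 4}, add states in Sat(alarm) with some successor in Z. Z1 = {0, 1, 2, 3, 4}; fixed.
Sat(E[alarm U AX (alarm | ~recv)]) = {0, 1, 2, 3, 4}
2 ∈ Sat(E[alarm U AX (alarm | ~recv)]) = {0, 1, 2, 3, 4}, so the formula holds at 2.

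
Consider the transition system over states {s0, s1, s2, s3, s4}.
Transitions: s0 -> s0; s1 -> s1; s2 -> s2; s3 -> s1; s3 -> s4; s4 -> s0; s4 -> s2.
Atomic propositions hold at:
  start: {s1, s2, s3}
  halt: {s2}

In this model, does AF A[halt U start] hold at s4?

No

A[halt U start]: least fixpoint, start Z0 = Sat(start) = {s1, s2, s3}, add states in Sat(halt) with every successor in Z. Already a fixed point.
Sat(A[halt U start]) = {s1, s2, s3}
AF A[halt U start]: least fixpoint, start Z0 = {s1, s2, s3}, add states with every successor in Z. Already a fixed point.
Sat(AF A[halt U start]) = {s1, s2, s3}
s4 ∉ Sat(AF A[halt U start]) = {s1, s2, s3}, so the formula does not hold at s4.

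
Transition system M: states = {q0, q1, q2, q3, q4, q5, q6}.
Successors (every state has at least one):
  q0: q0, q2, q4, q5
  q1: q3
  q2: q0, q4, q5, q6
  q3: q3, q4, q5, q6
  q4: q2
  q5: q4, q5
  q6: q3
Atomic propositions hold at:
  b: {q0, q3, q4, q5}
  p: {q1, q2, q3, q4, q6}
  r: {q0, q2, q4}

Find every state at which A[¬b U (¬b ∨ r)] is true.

Sat(¬b) = {q1, q2, q6}
Sat(¬b ∨ r) = {q0, q1, q2, q4, q6}
A[¬b U (¬b ∨ r)]: least fixpoint, start Z0 = Sat((¬b ∨ r)) = {q0, q1, q2, q4, q6}, add states in Sat(¬b) with every successor in Z. Already a fixed point.
Sat(A[¬b U (¬b ∨ r)]) = {q0, q1, q2, q4, q6}

{q0, q1, q2, q4, q6}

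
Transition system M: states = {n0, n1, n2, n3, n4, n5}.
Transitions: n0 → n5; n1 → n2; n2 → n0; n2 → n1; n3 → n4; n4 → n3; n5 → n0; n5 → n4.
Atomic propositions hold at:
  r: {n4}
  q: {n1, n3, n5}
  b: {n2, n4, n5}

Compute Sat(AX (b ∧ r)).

{n3}

Sat(b ∧ r) = {n4}
Sat(AX (b ∧ r)) = {s : every successor in {n4}} = {n3}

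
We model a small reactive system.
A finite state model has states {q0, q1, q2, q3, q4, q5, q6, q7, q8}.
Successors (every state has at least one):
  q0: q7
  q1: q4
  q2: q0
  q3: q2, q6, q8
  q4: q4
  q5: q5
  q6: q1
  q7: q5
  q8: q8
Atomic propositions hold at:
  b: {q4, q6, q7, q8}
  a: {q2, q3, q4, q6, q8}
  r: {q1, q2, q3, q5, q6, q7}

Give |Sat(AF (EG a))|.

5

EG a: greatest fixpoint, start Z0 = {q2, q3, q4, q6, q8}, keep only states in Sat with some successor in Z. Z1 = {q3, q4, q8}; fixed.
Sat(EG a) = {q3, q4, q8}
AF (EG a): least fixpoint, start Z0 = {q3, q4, q8}, add states with every successor in Z. Z1 = {q1, q3, q4, q8}; Z2 = {q1, q3, q4, q6, q8}; fixed.
Sat(AF (EG a)) = {q1, q3, q4, q6, q8}
|Sat(AF (EG a))| = |{q1, q3, q4, q6, q8}| = 5.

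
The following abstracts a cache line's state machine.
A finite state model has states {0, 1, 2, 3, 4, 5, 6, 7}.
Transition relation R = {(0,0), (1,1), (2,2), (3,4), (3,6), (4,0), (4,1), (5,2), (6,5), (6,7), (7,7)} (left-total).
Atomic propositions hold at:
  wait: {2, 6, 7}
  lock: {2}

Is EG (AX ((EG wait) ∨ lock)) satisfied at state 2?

EG wait: greatest fixpoint, start Z0 = {2, 6, 7}, keep only states in Sat with some successor in Z. Already a fixed point.
Sat(EG wait) = {2, 6, 7}
Sat((EG wait) ∨ lock) = {2, 6, 7}
Sat(AX ((EG wait) ∨ lock)) = {s : every successor in {2, 6, 7}} = {2, 5, 7}
EG (AX ((EG wait) ∨ lock)): greatest fixpoint, start Z0 = {2, 5, 7}, keep only states in Sat with some successor in Z. Already a fixed point.
Sat(EG (AX ((EG wait) ∨ lock))) = {2, 5, 7}
2 ∈ Sat(EG (AX ((EG wait) ∨ lock))) = {2, 5, 7}, so the formula holds at 2.

Yes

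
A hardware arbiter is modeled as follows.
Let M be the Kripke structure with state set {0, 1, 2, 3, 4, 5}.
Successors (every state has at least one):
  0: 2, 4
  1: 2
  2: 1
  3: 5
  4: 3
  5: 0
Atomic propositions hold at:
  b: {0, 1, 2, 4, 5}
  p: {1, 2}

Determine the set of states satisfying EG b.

{0, 1, 2, 5}

EG b: greatest fixpoint, start Z0 = {0, 1, 2, 4, 5}, keep only states in Sat with some successor in Z. Z1 = {0, 1, 2, 5}; fixed.
Sat(EG b) = {0, 1, 2, 5}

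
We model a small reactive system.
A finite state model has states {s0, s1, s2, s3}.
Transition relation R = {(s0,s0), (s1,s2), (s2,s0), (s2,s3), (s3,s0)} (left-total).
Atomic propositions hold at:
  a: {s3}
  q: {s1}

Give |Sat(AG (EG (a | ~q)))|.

Sat(~q) = {s0, s2, s3}
Sat(a | ~q) = {s0, s2, s3}
EG (a | ~q): greatest fixpoint, start Z0 = {s0, s2, s3}, keep only states in Sat with some successor in Z. Already a fixed point.
Sat(EG (a | ~q)) = {s0, s2, s3}
AG (EG (a | ~q)): greatest fixpoint, start Z0 = {s0, s2, s3}, keep only states in Sat with every successor in Z. Already a fixed point.
Sat(AG (EG (a | ~q))) = {s0, s2, s3}
|Sat(AG (EG (a | ~q)))| = |{s0, s2, s3}| = 3.

3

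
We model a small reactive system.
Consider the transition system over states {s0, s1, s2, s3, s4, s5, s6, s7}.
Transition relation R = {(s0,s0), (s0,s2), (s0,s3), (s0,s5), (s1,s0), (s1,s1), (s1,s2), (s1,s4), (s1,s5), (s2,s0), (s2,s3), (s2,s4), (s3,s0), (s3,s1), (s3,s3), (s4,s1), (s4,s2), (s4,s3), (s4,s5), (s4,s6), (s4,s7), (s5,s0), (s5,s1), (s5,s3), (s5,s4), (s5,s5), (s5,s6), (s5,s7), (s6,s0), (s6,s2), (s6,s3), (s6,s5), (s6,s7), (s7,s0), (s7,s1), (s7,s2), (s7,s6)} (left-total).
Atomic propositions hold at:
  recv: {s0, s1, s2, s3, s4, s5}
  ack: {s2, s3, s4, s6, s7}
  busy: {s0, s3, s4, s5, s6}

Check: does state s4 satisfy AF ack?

AF ack: least fixpoint, start Z0 = {s2, s3, s4, s6, s7}, add states with every successor in Z. Already a fixed point.
Sat(AF ack) = {s2, s3, s4, s6, s7}
s4 ∈ Sat(AF ack) = {s2, s3, s4, s6, s7}, so the formula holds at s4.

Yes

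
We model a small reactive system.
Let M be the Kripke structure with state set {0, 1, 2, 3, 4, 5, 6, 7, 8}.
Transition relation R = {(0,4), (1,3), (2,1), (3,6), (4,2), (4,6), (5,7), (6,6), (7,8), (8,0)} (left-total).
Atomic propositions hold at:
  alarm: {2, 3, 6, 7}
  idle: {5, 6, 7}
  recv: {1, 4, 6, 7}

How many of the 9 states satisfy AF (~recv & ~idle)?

Sat(~recv) = {0, 2, 3, 5, 8}
Sat(~idle) = {0, 1, 2, 3, 4, 8}
Sat(~recv & ~idle) = {0, 2, 3, 8}
AF (~recv & ~idle): least fixpoint, start Z0 = {0, 2, 3, 8}, add states with every successor in Z. Z1 = {0, 1, 2, 3, 7, 8}; Z2 = {0, 1, 2, 3, 5, 7, 8}; fixed.
Sat(AF (~recv & ~idle)) = {0, 1, 2, 3, 5, 7, 8}
|Sat(AF (~recv & ~idle))| = |{0, 1, 2, 3, 5, 7, 8}| = 7.

7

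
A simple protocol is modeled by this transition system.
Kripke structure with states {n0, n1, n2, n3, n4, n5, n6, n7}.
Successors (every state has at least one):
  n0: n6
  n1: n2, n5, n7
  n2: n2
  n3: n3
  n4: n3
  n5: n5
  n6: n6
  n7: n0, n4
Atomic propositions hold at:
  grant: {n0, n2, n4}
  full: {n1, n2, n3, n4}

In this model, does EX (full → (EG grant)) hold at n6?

EG grant: greatest fixpoint, start Z0 = {n0, n2, n4}, keep only states in Sat with some successor in Z. Z1 = {n2}; fixed.
Sat(EG grant) = {n2}
Sat(full → (EG grant)) = {n0, n2, n5, n6, n7}
Sat(EX (full → (EG grant))) = {s : some successor in {n0, n2, n5, n6, n7}} = {n0, n1, n2, n5, n6, n7}
n6 ∈ Sat(EX (full → (EG grant))) = {n0, n1, n2, n5, n6, n7}, so the formula holds at n6.

Yes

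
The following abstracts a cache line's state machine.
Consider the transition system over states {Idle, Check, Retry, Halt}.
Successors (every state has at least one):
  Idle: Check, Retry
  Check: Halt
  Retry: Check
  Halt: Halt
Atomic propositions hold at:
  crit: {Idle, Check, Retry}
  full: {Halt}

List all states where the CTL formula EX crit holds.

Sat(EX crit) = {s : some successor in {Idle, Check, Retry}} = {Idle, Retry}

{Idle, Retry}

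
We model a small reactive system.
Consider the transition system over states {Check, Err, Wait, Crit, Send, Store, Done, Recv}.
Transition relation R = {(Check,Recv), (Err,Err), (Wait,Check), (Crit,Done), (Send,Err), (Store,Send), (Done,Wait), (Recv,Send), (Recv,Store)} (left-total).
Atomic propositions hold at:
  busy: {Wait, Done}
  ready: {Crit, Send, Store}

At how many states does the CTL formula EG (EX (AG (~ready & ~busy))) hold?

2

Sat(~ready) = {Check, Err, Wait, Done, Recv}
Sat(~busy) = {Check, Err, Crit, Send, Store, Recv}
Sat(~ready & ~busy) = {Check, Err, Recv}
AG (~ready & ~busy): greatest fixpoint, start Z0 = {Check, Err, Recv}, keep only states in Sat with every successor in Z. Z1 = {Check, Err}; Z2 = {Err}; fixed.
Sat(AG (~ready & ~busy)) = {Err}
Sat(EX (AG (~ready & ~busy))) = {s : some successor in {Err}} = {Err, Send}
EG (EX (AG (~ready & ~busy))): greatest fixpoint, start Z0 = {Err, Send}, keep only states in Sat with some successor in Z. Already a fixed point.
Sat(EG (EX (AG (~ready & ~busy)))) = {Err, Send}
|Sat(EG (EX (AG (~ready & ~busy))))| = |{Err, Send}| = 2.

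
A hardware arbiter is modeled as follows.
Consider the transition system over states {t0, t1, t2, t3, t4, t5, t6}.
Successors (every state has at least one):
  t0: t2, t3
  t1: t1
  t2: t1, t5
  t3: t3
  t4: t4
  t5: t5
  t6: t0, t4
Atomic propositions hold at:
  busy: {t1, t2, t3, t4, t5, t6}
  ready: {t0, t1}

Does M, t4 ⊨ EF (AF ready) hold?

No

AF ready: least fixpoint, start Z0 = {t0, t1}, add states with every successor in Z. Already a fixed point.
Sat(AF ready) = {t0, t1}
EF (AF ready): least fixpoint, start Z0 = {t0, t1}, add states with some successor in Z. Z1 = {t0, t1, t2, t6}; fixed.
Sat(EF (AF ready)) = {t0, t1, t2, t6}
t4 ∉ Sat(EF (AF ready)) = {t0, t1, t2, t6}, so the formula does not hold at t4.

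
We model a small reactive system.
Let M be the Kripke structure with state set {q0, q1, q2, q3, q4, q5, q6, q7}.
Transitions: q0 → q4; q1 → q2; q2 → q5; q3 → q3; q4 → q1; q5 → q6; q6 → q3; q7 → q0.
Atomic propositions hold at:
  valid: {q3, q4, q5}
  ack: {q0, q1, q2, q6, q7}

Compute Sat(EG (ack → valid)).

{q3}

Sat(ack → valid) = {q3, q4, q5}
EG (ack → valid): greatest fixpoint, start Z0 = {q3, q4, q5}, keep only states in Sat with some successor in Z. Z1 = {q3}; fixed.
Sat(EG (ack → valid)) = {q3}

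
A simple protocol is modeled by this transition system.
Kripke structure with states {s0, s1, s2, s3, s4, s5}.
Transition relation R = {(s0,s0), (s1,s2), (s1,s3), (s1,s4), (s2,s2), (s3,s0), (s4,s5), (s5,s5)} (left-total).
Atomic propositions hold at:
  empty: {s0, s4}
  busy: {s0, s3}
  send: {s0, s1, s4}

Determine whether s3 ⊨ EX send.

Yes

Sat(EX send) = {s : some successor in {s0, s1, s4}} = {s0, s1, s3}
s3 ∈ Sat(EX send) = {s0, s1, s3}, so the formula holds at s3.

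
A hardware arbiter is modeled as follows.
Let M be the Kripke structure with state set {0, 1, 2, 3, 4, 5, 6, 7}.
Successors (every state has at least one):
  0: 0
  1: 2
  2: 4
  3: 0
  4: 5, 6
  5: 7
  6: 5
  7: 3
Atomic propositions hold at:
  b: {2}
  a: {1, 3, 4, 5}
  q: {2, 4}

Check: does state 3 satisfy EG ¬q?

Sat(¬q) = {0, 1, 3, 5, 6, 7}
EG ¬q: greatest fixpoint, start Z0 = {0, 1, 3, 5, 6, 7}, keep only states in Sat with some successor in Z. Z1 = {0, 3, 5, 6, 7}; fixed.
Sat(EG ¬q) = {0, 3, 5, 6, 7}
3 ∈ Sat(EG ¬q) = {0, 3, 5, 6, 7}, so the formula holds at 3.

Yes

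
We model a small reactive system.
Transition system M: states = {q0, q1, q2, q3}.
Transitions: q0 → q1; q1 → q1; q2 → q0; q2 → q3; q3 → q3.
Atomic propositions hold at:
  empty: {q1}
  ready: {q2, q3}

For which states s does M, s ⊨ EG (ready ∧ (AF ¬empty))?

Sat(¬empty) = {q0, q2, q3}
AF ¬empty: least fixpoint, start Z0 = {q0, q2, q3}, add states with every successor in Z. Already a fixed point.
Sat(AF ¬empty) = {q0, q2, q3}
Sat(ready ∧ (AF ¬empty)) = {q2, q3}
EG (ready ∧ (AF ¬empty)): greatest fixpoint, start Z0 = {q2, q3}, keep only states in Sat with some successor in Z. Already a fixed point.
Sat(EG (ready ∧ (AF ¬empty))) = {q2, q3}

{q2, q3}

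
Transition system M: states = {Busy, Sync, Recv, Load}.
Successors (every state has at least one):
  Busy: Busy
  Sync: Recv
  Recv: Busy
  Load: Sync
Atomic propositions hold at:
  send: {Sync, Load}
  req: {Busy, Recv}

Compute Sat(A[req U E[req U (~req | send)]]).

Sat(~req) = {Sync, Load}
Sat(~req | send) = {Sync, Load}
E[req U (~req | send)]: least fixpoint, start Z0 = Sat((~req | send)) = {Sync, Load}, add states in Sat(req) with some successor in Z. Already a fixed point.
Sat(E[req U (~req | send)]) = {Sync, Load}
A[req U E[req U (~req | send)]]: least fixpoint, start Z0 = Sat(E[req U (~req | send)]) = {Sync, Load}, add states in Sat(req) with every successor in Z. Already a fixed point.
Sat(A[req U E[req U (~req | send)]]) = {Sync, Load}

{Sync, Load}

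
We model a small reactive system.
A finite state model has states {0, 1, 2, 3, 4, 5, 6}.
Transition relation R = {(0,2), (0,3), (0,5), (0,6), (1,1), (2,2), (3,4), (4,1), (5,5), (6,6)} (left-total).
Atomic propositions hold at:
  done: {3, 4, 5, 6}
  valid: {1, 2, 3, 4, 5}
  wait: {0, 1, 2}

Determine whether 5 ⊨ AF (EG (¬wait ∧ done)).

Sat(¬wait) = {3, 4, 5, 6}
Sat(¬wait ∧ done) = {3, 4, 5, 6}
EG (¬wait ∧ done): greatest fixpoint, start Z0 = {3, 4, 5, 6}, keep only states in Sat with some successor in Z. Z1 = {3, 5, 6}; Z2 = {5, 6}; fixed.
Sat(EG (¬wait ∧ done)) = {5, 6}
AF (EG (¬wait ∧ done)): least fixpoint, start Z0 = {5, 6}, add states with every successor in Z. Already a fixed point.
Sat(AF (EG (¬wait ∧ done))) = {5, 6}
5 ∈ Sat(AF (EG (¬wait ∧ done))) = {5, 6}, so the formula holds at 5.

Yes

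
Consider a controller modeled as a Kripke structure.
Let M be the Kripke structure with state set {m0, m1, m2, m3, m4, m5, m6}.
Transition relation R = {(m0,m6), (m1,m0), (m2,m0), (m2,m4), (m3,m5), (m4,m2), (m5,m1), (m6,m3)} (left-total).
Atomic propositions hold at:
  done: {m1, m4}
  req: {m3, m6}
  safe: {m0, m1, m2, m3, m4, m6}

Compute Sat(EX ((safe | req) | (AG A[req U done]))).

Sat(safe | req) = {m0, m1, m2, m3, m4, m6}
A[req U done]: least fixpoint, start Z0 = Sat(done) = {m1, m4}, add states in Sat(req) with every successor in Z. Already a fixed point.
Sat(A[req U done]) = {m1, m4}
AG A[req U done]: greatest fixpoint, start Z0 = {m1, m4}, keep only states in Sat with every successor in Z. Z1 = ∅; fixed.
Sat(AG A[req U done]) = ∅
Sat((safe | req) | (AG A[req U done])) = {m0, m1, m2, m3, m4, m6}
Sat(EX ((safe | req) | (AG A[req U done]))) = {s : some successor in {m0, m1, m2, m3, m4, m6}} = {m0, m1, m2, m4, m5, m6}

{m0, m1, m2, m4, m5, m6}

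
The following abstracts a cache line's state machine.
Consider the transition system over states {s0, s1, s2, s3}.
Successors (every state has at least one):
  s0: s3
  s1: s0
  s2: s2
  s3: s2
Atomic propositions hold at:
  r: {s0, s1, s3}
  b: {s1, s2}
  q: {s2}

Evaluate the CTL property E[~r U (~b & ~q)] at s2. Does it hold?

No

Sat(~r) = {s2}
Sat(~b) = {s0, s3}
Sat(~q) = {s0, s1, s3}
Sat(~b & ~q) = {s0, s3}
E[~r U (~b & ~q)]: least fixpoint, start Z0 = Sat((~b & ~q)) = {s0, s3}, add states in Sat(~r) with some successor in Z. Already a fixed point.
Sat(E[~r U (~b & ~q)]) = {s0, s3}
s2 ∉ Sat(E[~r U (~b & ~q)]) = {s0, s3}, so the formula does not hold at s2.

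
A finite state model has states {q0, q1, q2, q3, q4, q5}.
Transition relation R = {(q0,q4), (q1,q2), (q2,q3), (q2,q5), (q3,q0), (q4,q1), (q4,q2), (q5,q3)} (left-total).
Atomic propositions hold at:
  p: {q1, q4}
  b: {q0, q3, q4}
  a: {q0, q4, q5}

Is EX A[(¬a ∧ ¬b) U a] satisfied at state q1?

Sat(¬a) = {q1, q2, q3}
Sat(¬b) = {q1, q2, q5}
Sat(¬a ∧ ¬b) = {q1, q2}
A[(¬a ∧ ¬b) U a]: least fixpoint, start Z0 = Sat(a) = {q0, q4, q5}, add states in Sat(¬a ∧ ¬b) with every successor in Z. Already a fixed point.
Sat(A[(¬a ∧ ¬b) U a]) = {q0, q4, q5}
Sat(EX A[(¬a ∧ ¬b) U a]) = {s : some successor in {q0, q4, q5}} = {q0, q2, q3}
q1 ∉ Sat(EX A[(¬a ∧ ¬b) U a]) = {q0, q2, q3}, so the formula does not hold at q1.

No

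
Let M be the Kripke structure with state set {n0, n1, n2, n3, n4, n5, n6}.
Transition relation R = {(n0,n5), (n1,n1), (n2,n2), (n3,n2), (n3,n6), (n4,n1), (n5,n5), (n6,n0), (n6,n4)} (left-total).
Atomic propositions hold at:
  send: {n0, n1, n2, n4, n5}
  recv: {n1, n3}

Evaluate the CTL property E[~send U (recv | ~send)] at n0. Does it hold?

Sat(~send) = {n3, n6}
Sat(recv | ~send) = {n1, n3, n6}
E[~send U (recv | ~send)]: least fixpoint, start Z0 = Sat((recv | ~send)) = {n1, n3, n6}, add states in Sat(~send) with some successor in Z. Already a fixed point.
Sat(E[~send U (recv | ~send)]) = {n1, n3, n6}
n0 ∉ Sat(E[~send U (recv | ~send)]) = {n1, n3, n6}, so the formula does not hold at n0.

No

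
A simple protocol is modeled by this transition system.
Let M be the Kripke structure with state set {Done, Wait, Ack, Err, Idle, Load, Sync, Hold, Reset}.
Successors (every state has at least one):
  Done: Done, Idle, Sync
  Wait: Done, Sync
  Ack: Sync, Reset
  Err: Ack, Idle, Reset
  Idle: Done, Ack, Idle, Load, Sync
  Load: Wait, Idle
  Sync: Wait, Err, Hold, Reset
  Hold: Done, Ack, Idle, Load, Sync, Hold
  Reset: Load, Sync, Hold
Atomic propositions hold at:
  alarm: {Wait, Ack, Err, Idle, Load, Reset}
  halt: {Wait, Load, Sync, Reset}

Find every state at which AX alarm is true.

Sat(AX alarm) = {s : every successor in {Wait, Ack, Err, Idle, Load, Reset}} = {Err, Load}

{Err, Load}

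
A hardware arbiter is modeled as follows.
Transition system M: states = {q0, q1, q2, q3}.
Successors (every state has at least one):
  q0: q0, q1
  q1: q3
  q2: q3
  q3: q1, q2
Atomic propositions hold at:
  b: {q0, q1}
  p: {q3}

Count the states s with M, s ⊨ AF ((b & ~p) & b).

Sat(~p) = {q0, q1, q2}
Sat(b & ~p) = {q0, q1}
Sat((b & ~p) & b) = {q0, q1}
AF ((b & ~p) & b): least fixpoint, start Z0 = {q0, q1}, add states with every successor in Z. Already a fixed point.
Sat(AF ((b & ~p) & b)) = {q0, q1}
|Sat(AF ((b & ~p) & b))| = |{q0, q1}| = 2.

2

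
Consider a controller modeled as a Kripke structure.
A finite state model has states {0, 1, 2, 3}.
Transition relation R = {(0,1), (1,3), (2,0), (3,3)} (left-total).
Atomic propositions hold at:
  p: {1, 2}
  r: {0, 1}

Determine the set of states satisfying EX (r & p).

{0}

Sat(r & p) = {1}
Sat(EX (r & p)) = {s : some successor in {1}} = {0}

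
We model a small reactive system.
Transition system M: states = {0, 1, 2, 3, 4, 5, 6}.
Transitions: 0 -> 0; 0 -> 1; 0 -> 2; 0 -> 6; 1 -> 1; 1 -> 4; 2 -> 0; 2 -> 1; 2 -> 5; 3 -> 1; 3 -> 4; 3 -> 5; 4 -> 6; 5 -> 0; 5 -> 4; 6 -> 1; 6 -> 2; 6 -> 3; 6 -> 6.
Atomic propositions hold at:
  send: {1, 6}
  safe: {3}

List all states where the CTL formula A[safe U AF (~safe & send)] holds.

Sat(~safe) = {0, 1, 2, 4, 5, 6}
Sat(~safe & send) = {1, 6}
AF (~safe & send): least fixpoint, start Z0 = {1, 6}, add states with every successor in Z. Z1 = {1, 4, 6}; fixed.
Sat(AF (~safe & send)) = {1, 4, 6}
A[safe U AF (~safe & send)]: least fixpoint, start Z0 = Sat(AF (~safe & send)) = {1, 4, 6}, add states in Sat(safe) with every successor in Z. Already a fixed point.
Sat(A[safe U AF (~safe & send)]) = {1, 4, 6}

{1, 4, 6}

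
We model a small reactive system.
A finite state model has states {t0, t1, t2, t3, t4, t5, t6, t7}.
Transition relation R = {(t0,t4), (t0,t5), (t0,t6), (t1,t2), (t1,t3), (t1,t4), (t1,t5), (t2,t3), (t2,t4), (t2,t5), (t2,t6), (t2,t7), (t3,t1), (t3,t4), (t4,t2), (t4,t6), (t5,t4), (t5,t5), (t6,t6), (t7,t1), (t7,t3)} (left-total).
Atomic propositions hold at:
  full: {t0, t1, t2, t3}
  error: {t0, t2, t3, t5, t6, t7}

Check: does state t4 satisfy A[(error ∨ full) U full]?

No

Sat(error ∨ full) = {t0, t1, t2, t3, t5, t6, t7}
A[(error ∨ full) U full]: least fixpoint, start Z0 = Sat(full) = {t0, t1, t2, t3}, add states in Sat(error ∨ full) with every successor in Z. Z1 = {t0, t1, t2, t3, t7}; fixed.
Sat(A[(error ∨ full) U full]) = {t0, t1, t2, t3, t7}
t4 ∉ Sat(A[(error ∨ full) U full]) = {t0, t1, t2, t3, t7}, so the formula does not hold at t4.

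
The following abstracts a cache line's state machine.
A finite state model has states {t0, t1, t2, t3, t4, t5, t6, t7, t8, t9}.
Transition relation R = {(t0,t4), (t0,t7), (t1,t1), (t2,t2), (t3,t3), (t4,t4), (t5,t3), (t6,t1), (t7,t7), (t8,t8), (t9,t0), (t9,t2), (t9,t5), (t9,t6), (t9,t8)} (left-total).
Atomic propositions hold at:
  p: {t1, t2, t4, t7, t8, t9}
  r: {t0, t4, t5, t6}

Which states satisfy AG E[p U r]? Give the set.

E[p U r]: least fixpoint, start Z0 = Sat(r) = {t0, t4, t5, t6}, add states in Sat(p) with some successor in Z. Z1 = {t0, t4, t5, t6, t9}; fixed.
Sat(E[p U r]) = {t0, t4, t5, t6, t9}
AG E[p U r]: greatest fixpoint, start Z0 = {t0, t4, t5, t6, t9}, keep only states in Sat with every successor in Z. Z1 = {t4}; fixed.
Sat(AG E[p U r]) = {t4}

{t4}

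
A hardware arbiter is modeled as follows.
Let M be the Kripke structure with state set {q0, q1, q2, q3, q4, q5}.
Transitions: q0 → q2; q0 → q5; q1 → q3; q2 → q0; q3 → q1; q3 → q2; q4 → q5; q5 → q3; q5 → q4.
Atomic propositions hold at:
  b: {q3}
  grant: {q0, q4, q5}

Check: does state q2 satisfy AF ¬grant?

Yes

Sat(¬grant) = {q1, q2, q3}
AF ¬grant: least fixpoint, start Z0 = {q1, q2, q3}, add states with every successor in Z. Already a fixed point.
Sat(AF ¬grant) = {q1, q2, q3}
q2 ∈ Sat(AF ¬grant) = {q1, q2, q3}, so the formula holds at q2.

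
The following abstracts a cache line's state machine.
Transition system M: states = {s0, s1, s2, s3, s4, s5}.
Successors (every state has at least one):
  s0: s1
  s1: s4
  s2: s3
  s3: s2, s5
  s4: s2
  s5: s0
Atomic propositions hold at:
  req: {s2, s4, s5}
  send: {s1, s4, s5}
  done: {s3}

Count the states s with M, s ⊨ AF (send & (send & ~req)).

3

Sat(~req) = {s0, s1, s3}
Sat(send & ~req) = {s1}
Sat(send & (send & ~req)) = {s1}
AF (send & (send & ~req)): least fixpoint, start Z0 = {s1}, add states with every successor in Z. Z1 = {s0, s1}; Z2 = {s0, s1, s5}; fixed.
Sat(AF (send & (send & ~req))) = {s0, s1, s5}
|Sat(AF (send & (send & ~req)))| = |{s0, s1, s5}| = 3.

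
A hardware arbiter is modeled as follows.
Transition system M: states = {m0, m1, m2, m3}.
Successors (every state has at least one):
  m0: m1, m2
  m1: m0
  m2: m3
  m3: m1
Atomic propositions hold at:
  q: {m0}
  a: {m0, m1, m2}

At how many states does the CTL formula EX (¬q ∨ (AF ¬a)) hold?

Sat(¬q) = {m1, m2, m3}
Sat(¬a) = {m3}
AF ¬a: least fixpoint, start Z0 = {m3}, add states with every successor in Z. Z1 = {m2, m3}; fixed.
Sat(AF ¬a) = {m2, m3}
Sat(¬q ∨ (AF ¬a)) = {m1, m2, m3}
Sat(EX (¬q ∨ (AF ¬a))) = {s : some successor in {m1, m2, m3}} = {m0, m2, m3}
|Sat(EX (¬q ∨ (AF ¬a)))| = |{m0, m2, m3}| = 3.

3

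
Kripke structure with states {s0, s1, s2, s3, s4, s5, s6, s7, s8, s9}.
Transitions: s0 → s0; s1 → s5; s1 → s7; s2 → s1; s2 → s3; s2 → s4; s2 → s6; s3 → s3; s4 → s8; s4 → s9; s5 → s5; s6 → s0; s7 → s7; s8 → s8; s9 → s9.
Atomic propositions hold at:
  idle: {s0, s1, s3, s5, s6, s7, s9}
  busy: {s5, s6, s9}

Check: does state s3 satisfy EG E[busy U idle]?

Yes

E[busy U idle]: least fixpoint, start Z0 = Sat(idle) = {s0, s1, s3, s5, s6, s7, s9}, add states in Sat(busy) with some successor in Z. Already a fixed point.
Sat(E[busy U idle]) = {s0, s1, s3, s5, s6, s7, s9}
EG E[busy U idle]: greatest fixpoint, start Z0 = {s0, s1, s3, s5, s6, s7, s9}, keep only states in Sat with some successor in Z. Already a fixed point.
Sat(EG E[busy U idle]) = {s0, s1, s3, s5, s6, s7, s9}
s3 ∈ Sat(EG E[busy U idle]) = {s0, s1, s3, s5, s6, s7, s9}, so the formula holds at s3.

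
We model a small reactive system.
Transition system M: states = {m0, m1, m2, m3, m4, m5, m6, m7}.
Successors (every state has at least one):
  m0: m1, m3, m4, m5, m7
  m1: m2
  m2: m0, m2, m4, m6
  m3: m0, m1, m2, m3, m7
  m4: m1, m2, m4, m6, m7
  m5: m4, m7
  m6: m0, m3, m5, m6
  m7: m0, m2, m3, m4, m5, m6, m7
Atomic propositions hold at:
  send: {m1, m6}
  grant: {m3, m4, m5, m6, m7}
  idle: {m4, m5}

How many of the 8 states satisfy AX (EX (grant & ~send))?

5

Sat(~send) = {m0, m2, m3, m4, m5, m7}
Sat(grant & ~send) = {m3, m4, m5, m7}
Sat(EX (grant & ~send)) = {s : some successor in {m3, m4, m5, m7}} = {m0, m2, m3, m4, m5, m6, m7}
Sat(AX (EX (grant & ~send))) = {s : every successor in {m0, m2, m3, m4, m5, m6, m7}} = {m1, m2, m5, m6, m7}
|Sat(AX (EX (grant & ~send)))| = |{m1, m2, m5, m6, m7}| = 5.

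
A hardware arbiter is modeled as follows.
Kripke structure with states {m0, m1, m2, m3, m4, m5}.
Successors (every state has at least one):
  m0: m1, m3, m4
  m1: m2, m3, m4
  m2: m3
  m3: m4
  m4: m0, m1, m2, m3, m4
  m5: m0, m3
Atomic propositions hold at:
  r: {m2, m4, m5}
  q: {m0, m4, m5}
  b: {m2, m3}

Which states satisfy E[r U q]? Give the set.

E[r U q]: least fixpoint, start Z0 = Sat(q) = {m0, m4, m5}, add states in Sat(r) with some successor in Z. Already a fixed point.
Sat(E[r U q]) = {m0, m4, m5}

{m0, m4, m5}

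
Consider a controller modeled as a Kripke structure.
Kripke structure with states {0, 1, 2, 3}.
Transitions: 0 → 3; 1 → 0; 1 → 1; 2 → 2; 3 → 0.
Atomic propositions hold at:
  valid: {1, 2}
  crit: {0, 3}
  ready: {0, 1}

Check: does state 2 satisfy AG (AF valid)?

Yes

AF valid: least fixpoint, start Z0 = {1, 2}, add states with every successor in Z. Already a fixed point.
Sat(AF valid) = {1, 2}
AG (AF valid): greatest fixpoint, start Z0 = {1, 2}, keep only states in Sat with every successor in Z. Z1 = {2}; fixed.
Sat(AG (AF valid)) = {2}
2 ∈ Sat(AG (AF valid)) = {2}, so the formula holds at 2.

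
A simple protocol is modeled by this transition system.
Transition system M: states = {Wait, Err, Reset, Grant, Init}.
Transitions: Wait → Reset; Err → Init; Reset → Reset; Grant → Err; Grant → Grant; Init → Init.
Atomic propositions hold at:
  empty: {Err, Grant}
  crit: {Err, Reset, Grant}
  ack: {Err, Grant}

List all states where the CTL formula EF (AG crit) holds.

AG crit: greatest fixpoint, start Z0 = {Err, Reset, Grant}, keep only states in Sat with every successor in Z. Z1 = {Reset, Grant}; Z2 = {Reset}; fixed.
Sat(AG crit) = {Reset}
EF (AG crit): least fixpoint, start Z0 = {Reset}, add states with some successor in Z. Z1 = {Wait, Reset}; fixed.
Sat(EF (AG crit)) = {Wait, Reset}

{Wait, Reset}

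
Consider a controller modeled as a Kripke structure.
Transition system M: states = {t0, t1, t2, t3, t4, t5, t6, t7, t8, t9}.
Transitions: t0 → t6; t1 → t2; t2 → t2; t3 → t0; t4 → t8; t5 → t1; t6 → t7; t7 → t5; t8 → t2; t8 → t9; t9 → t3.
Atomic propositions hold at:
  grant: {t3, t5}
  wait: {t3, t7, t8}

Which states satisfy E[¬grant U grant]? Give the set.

{t0, t3, t4, t5, t6, t7, t8, t9}

Sat(¬grant) = {t0, t1, t2, t4, t6, t7, t8, t9}
E[¬grant U grant]: least fixpoint, start Z0 = Sat(grant) = {t3, t5}, add states in Sat(¬grant) with some successor in Z. Z1 = {t3, t5, t7, t9}; Z2 = {t3, t5, t6, t7, t8, t9}; Z3 = {t0, t3, t4, t5, t6, t7, t8, t9}; fixed.
Sat(E[¬grant U grant]) = {t0, t3, t4, t5, t6, t7, t8, t9}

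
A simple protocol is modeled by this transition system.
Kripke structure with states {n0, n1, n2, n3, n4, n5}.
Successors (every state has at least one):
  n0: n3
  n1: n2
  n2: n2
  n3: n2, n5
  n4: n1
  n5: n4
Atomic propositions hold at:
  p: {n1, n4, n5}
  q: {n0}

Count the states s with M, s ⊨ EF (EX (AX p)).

3

Sat(AX p) = {s : every successor in {n1, n4, n5}} = {n4, n5}
Sat(EX (AX p)) = {s : some successor in {n4, n5}} = {n3, n5}
EF (EX (AX p)): least fixpoint, start Z0 = {n3, n5}, add states with some successor in Z. Z1 = {n0, n3, n5}; fixed.
Sat(EF (EX (AX p))) = {n0, n3, n5}
|Sat(EF (EX (AX p)))| = |{n0, n3, n5}| = 3.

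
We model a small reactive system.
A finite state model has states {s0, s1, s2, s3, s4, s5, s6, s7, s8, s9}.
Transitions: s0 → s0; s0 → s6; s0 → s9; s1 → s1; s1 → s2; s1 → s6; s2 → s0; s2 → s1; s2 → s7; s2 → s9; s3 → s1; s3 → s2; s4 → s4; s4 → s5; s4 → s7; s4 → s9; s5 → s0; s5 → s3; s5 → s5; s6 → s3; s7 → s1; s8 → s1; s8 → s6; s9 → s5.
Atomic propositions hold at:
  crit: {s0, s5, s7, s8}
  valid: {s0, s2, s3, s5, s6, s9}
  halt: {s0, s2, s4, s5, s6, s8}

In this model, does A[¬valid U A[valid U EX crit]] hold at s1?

Sat(¬valid) = {s1, s4, s7, s8}
Sat(EX crit) = {s : some successor in {s0, s5, s7, s8}} = {s0, s2, s4, s5, s9}
A[valid U EX crit]: least fixpoint, start Z0 = Sat(EX crit) = {s0, s2, s4, s5, s9}, add states in Sat(valid) with every successor in Z. Already a fixed point.
Sat(A[valid U EX crit]) = {s0, s2, s4, s5, s9}
A[¬valid U A[valid U EX crit]]: least fixpoint, start Z0 = Sat(A[valid U EX crit]) = {s0, s2, s4, s5, s9}, add states in Sat(¬valid) with every successor in Z. Already a fixed point.
Sat(A[¬valid U A[valid U EX crit]]) = {s0, s2, s4, s5, s9}
s1 ∉ Sat(A[¬valid U A[valid U EX crit]]) = {s0, s2, s4, s5, s9}, so the formula does not hold at s1.

No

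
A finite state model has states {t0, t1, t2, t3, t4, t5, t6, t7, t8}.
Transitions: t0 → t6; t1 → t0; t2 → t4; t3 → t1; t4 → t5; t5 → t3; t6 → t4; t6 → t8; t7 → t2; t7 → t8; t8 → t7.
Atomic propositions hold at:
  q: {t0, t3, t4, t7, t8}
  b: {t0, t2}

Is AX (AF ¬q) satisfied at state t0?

Yes

Sat(¬q) = {t1, t2, t5, t6}
AF ¬q: least fixpoint, start Z0 = {t1, t2, t5, t6}, add states with every successor in Z. Z1 = {t0, t1, t2, t3, t4, t5, t6}; fixed.
Sat(AF ¬q) = {t0, t1, t2, t3, t4, t5, t6}
Sat(AX (AF ¬q)) = {s : every successor in {t0, t1, t2, t3, t4, t5, t6}} = {t0, t1, t2, t3, t4, t5}
t0 ∈ Sat(AX (AF ¬q)) = {t0, t1, t2, t3, t4, t5}, so the formula holds at t0.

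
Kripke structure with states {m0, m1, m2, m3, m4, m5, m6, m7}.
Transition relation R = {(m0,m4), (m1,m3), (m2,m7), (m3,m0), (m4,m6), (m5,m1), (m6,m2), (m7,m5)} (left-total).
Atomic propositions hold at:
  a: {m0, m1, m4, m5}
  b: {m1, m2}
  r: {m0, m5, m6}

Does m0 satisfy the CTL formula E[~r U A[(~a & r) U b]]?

Sat(~r) = {m1, m2, m3, m4, m7}
Sat(~a) = {m2, m3, m6, m7}
Sat(~a & r) = {m6}
A[(~a & r) U b]: least fixpoint, start Z0 = Sat(b) = {m1, m2}, add states in Sat(~a & r) with every successor in Z. Z1 = {m1, m2, m6}; fixed.
Sat(A[(~a & r) U b]) = {m1, m2, m6}
E[~r U A[(~a & r) U b]]: least fixpoint, start Z0 = Sat(A[(~a & r) U b]) = {m1, m2, m6}, add states in Sat(~r) with some successor in Z. Z1 = {m1, m2, m4, m6}; fixed.
Sat(E[~r U A[(~a & r) U b]]) = {m1, m2, m4, m6}
m0 ∉ Sat(E[~r U A[(~a & r) U b]]) = {m1, m2, m4, m6}, so the formula does not hold at m0.

No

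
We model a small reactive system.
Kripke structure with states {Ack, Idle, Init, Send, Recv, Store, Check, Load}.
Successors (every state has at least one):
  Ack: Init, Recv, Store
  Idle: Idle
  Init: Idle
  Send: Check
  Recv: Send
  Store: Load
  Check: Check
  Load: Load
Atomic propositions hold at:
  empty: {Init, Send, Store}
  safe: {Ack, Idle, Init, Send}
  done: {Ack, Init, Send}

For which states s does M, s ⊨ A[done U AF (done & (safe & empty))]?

{Init, Send, Recv}

Sat(safe & empty) = {Init, Send}
Sat(done & (safe & empty)) = {Init, Send}
AF (done & (safe & empty)): least fixpoint, start Z0 = {Init, Send}, add states with every successor in Z. Z1 = {Init, Send, Recv}; fixed.
Sat(AF (done & (safe & empty))) = {Init, Send, Recv}
A[done U AF (done & (safe & empty))]: least fixpoint, start Z0 = Sat(AF (done & (safe & empty))) = {Init, Send, Recv}, add states in Sat(done) with every successor in Z. Already a fixed point.
Sat(A[done U AF (done & (safe & empty))]) = {Init, Send, Recv}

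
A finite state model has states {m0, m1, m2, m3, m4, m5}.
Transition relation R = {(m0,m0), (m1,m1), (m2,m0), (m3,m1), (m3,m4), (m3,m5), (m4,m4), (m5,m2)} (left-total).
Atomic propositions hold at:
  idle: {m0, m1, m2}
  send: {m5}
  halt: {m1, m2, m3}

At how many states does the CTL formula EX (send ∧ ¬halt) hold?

1

Sat(¬halt) = {m0, m4, m5}
Sat(send ∧ ¬halt) = {m5}
Sat(EX (send ∧ ¬halt)) = {s : some successor in {m5}} = {m3}
|Sat(EX (send ∧ ¬halt))| = |{m3}| = 1.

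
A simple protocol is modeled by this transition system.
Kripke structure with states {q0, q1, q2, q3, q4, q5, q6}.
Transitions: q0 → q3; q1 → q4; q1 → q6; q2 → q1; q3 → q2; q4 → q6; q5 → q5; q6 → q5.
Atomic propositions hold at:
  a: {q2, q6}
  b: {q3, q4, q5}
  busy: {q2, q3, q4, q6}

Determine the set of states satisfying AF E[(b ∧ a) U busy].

{q0, q1, q2, q3, q4, q6}

Sat(b ∧ a) = ∅
E[(b ∧ a) U busy]: least fixpoint, start Z0 = Sat(busy) = {q2, q3, q4, q6}, add states in Sat(b ∧ a) with some successor in Z. Already a fixed point.
Sat(E[(b ∧ a) U busy]) = {q2, q3, q4, q6}
AF E[(b ∧ a) U busy]: least fixpoint, start Z0 = {q2, q3, q4, q6}, add states with every successor in Z. Z1 = {q0, q1, q2, q3, q4, q6}; fixed.
Sat(AF E[(b ∧ a) U busy]) = {q0, q1, q2, q3, q4, q6}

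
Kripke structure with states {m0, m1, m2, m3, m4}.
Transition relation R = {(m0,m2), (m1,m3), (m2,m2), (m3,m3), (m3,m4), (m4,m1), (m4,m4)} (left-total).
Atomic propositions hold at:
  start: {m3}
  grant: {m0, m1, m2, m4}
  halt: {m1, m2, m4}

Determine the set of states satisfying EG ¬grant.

Sat(¬grant) = {m3}
EG ¬grant: greatest fixpoint, start Z0 = {m3}, keep only states in Sat with some successor in Z. Already a fixed point.
Sat(EG ¬grant) = {m3}

{m3}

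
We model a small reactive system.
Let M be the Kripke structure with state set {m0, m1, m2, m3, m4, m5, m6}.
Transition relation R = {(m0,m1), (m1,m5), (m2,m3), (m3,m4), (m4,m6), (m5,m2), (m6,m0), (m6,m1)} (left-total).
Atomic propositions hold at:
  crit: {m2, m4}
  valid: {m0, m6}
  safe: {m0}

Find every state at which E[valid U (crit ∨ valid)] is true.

Sat(crit ∨ valid) = {m0, m2, m4, m6}
E[valid U (crit ∨ valid)]: least fixpoint, start Z0 = Sat((crit ∨ valid)) = {m0, m2, m4, m6}, add states in Sat(valid) with some successor in Z. Already a fixed point.
Sat(E[valid U (crit ∨ valid)]) = {m0, m2, m4, m6}

{m0, m2, m4, m6}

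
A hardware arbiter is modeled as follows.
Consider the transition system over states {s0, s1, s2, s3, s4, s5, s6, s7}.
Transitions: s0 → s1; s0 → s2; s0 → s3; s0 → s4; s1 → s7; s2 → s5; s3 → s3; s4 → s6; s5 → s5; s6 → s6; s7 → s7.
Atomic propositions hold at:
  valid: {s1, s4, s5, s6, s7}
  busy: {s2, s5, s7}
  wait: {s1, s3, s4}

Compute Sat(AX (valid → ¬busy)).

Sat(¬busy) = {s0, s1, s3, s4, s6}
Sat(valid → ¬busy) = {s0, s1, s2, s3, s4, s6}
Sat(AX (valid → ¬busy)) = {s : every successor in {s0, s1, s2, s3, s4, s6}} = {s0, s3, s4, s6}

{s0, s3, s4, s6}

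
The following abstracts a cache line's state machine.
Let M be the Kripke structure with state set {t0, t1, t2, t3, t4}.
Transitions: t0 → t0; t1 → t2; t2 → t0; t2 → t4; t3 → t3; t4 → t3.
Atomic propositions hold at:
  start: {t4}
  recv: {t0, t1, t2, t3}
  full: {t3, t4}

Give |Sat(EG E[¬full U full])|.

4

Sat(¬full) = {t0, t1, t2}
E[¬full U full]: least fixpoint, start Z0 = Sat(full) = {t3, t4}, add states in Sat(¬full) with some successor in Z. Z1 = {t2, t3, t4}; Z2 = {t1, t2, t3, t4}; fixed.
Sat(E[¬full U full]) = {t1, t2, t3, t4}
EG E[¬full U full]: greatest fixpoint, start Z0 = {t1, t2, t3, t4}, keep only states in Sat with some successor in Z. Already a fixed point.
Sat(EG E[¬full U full]) = {t1, t2, t3, t4}
|Sat(EG E[¬full U full])| = |{t1, t2, t3, t4}| = 4.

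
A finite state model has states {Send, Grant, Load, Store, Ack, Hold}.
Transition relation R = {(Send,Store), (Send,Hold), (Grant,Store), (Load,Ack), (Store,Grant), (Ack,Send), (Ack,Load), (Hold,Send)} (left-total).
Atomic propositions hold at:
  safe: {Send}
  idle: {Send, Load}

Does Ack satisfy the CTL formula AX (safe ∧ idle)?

No

Sat(safe ∧ idle) = {Send}
Sat(AX (safe ∧ idle)) = {s : every successor in {Send}} = {Hold}
Ack ∉ Sat(AX (safe ∧ idle)) = {Hold}, so the formula does not hold at Ack.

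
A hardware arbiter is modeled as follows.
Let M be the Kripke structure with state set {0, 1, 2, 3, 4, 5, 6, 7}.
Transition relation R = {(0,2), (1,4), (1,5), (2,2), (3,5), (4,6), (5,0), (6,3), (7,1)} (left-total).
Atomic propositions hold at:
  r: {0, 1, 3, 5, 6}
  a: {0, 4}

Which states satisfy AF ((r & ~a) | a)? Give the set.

{0, 1, 3, 4, 5, 6, 7}

Sat(~a) = {1, 2, 3, 5, 6, 7}
Sat(r & ~a) = {1, 3, 5, 6}
Sat((r & ~a) | a) = {0, 1, 3, 4, 5, 6}
AF ((r & ~a) | a): least fixpoint, start Z0 = {0, 1, 3, 4, 5, 6}, add states with every successor in Z. Z1 = {0, 1, 3, 4, 5, 6, 7}; fixed.
Sat(AF ((r & ~a) | a)) = {0, 1, 3, 4, 5, 6, 7}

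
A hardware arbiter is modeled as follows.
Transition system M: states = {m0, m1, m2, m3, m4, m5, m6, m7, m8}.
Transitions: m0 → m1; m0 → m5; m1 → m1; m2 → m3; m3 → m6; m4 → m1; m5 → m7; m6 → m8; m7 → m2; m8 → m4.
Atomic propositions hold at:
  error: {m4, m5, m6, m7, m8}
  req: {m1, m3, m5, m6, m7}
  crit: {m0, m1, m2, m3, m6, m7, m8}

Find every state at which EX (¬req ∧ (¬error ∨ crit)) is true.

{m6, m7}

Sat(¬req) = {m0, m2, m4, m8}
Sat(¬error) = {m0, m1, m2, m3}
Sat(¬error ∨ crit) = {m0, m1, m2, m3, m6, m7, m8}
Sat(¬req ∧ (¬error ∨ crit)) = {m0, m2, m8}
Sat(EX (¬req ∧ (¬error ∨ crit))) = {s : some successor in {m0, m2, m8}} = {m6, m7}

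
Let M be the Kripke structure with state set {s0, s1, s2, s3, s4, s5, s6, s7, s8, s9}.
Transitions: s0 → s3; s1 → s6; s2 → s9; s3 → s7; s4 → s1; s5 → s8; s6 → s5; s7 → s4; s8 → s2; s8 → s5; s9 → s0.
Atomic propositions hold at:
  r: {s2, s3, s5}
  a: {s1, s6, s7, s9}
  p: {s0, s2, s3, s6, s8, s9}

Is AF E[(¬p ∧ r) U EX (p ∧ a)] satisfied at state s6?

No

Sat(¬p) = {s1, s4, s5, s7}
Sat(¬p ∧ r) = {s5}
Sat(p ∧ a) = {s6, s9}
Sat(EX (p ∧ a)) = {s : some successor in {s6, s9}} = {s1, s2}
E[(¬p ∧ r) U EX (p ∧ a)]: least fixpoint, start Z0 = Sat(EX (p ∧ a)) = {s1, s2}, add states in Sat(¬p ∧ r) with some successor in Z. Already a fixed point.
Sat(E[(¬p ∧ r) U EX (p ∧ a)]) = {s1, s2}
AF E[(¬p ∧ r) U EX (p ∧ a)]: least fixpoint, start Z0 = {s1, s2}, add states with every successor in Z. Z1 = {s1, s2, s4}; Z2 = {s1, s2, s4, s7}; Z3 = {s1, s2, s3, s4, s7}; Z4 = {s0, s1, s2, s3, s4, s7}; Z5 = {s0, s1, s2, s3, s4, s7, s9}; fixed.
Sat(AF E[(¬p ∧ r) U EX (p ∧ a)]) = {s0, s1, s2, s3, s4, s7, s9}
s6 ∉ Sat(AF E[(¬p ∧ r) U EX (p ∧ a)]) = {s0, s1, s2, s3, s4, s7, s9}, so the formula does not hold at s6.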